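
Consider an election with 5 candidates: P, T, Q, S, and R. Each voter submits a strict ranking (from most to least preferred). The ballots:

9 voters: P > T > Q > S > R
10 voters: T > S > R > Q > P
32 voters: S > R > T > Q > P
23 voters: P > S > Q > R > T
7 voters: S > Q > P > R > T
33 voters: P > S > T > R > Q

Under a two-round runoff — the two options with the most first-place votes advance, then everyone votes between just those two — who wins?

Round 1 first-place votes: P 65, T 10, Q 0, S 39, R 0.
P and S advance.
Runoff: P is preferred to S by 65 voters; S by 49.
P wins the runoff.

P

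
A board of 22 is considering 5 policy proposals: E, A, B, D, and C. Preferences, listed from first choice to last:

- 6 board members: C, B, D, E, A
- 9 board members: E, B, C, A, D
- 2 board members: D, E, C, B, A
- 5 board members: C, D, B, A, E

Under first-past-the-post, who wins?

C

First-place votes: E 9, A 0, B 0, D 2, C 11.
C has the most first-place votes.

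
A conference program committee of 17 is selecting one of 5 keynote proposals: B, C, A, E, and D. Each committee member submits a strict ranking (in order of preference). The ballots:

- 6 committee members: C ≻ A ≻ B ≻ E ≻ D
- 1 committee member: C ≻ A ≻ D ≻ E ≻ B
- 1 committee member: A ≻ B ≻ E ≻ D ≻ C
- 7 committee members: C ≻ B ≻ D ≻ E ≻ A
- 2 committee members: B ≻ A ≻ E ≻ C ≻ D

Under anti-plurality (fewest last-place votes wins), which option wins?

Last-place votes: B 1, C 1, A 7, E 0, D 8.
E is ranked last by the fewest voters, so E wins.

E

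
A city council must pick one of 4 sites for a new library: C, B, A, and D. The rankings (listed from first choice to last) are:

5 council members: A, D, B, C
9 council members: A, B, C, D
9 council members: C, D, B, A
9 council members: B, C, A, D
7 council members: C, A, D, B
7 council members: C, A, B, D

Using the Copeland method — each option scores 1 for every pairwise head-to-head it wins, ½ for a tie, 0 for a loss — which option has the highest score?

C: beats A and D; ties B → score 2.5.
B: beats D; ties C; loses to A → score 1.5.
A: beats B and D; loses to C → score 2.
D: loses to C, B, and A → score 0.
C has the best pairwise record.

C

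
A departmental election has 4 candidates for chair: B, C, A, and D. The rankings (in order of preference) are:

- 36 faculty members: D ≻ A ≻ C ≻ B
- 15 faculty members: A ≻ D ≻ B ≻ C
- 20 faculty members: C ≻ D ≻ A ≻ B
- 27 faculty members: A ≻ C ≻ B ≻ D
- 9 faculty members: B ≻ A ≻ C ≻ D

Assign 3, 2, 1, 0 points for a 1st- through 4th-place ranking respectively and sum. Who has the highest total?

B: 36·0 + 15·1 + 20·0 + 27·1 + 9·3 = 69
C: 36·1 + 15·0 + 20·3 + 27·2 + 9·1 = 159
A: 36·2 + 15·3 + 20·1 + 27·3 + 9·2 = 236
D: 36·3 + 15·2 + 20·2 + 27·0 + 9·0 = 178
A has the highest Borda score (236).

A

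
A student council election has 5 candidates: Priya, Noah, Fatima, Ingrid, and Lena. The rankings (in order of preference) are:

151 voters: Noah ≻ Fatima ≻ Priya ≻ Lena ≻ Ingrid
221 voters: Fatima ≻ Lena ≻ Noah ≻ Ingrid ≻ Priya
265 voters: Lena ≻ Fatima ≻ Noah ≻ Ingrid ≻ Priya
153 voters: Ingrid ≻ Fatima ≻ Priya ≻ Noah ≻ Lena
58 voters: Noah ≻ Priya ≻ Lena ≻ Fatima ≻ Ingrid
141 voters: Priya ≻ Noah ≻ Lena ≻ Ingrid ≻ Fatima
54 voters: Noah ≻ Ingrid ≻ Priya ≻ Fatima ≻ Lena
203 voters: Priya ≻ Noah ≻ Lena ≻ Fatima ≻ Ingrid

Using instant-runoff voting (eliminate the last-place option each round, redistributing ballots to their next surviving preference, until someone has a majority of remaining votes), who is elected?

Round 1: Priya 344, Noah 263, Fatima 221, Ingrid 153, Lena 265. Eliminate Ingrid.
Round 2: Priya 344, Noah 263, Fatima 374, Lena 265. Eliminate Noah.
Round 3: Priya 456, Fatima 525, Lena 265. Eliminate Lena.
Round 4: Priya 456, Fatima 790. Fatima has a majority.

Fatima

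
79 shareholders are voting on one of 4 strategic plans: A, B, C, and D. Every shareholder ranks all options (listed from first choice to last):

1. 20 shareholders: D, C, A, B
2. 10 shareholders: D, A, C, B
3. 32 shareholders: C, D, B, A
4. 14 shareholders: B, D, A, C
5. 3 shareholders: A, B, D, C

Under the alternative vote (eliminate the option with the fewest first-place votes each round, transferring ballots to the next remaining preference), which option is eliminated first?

Round 1: A 3, B 14, C 32, D 30. Eliminate A.

A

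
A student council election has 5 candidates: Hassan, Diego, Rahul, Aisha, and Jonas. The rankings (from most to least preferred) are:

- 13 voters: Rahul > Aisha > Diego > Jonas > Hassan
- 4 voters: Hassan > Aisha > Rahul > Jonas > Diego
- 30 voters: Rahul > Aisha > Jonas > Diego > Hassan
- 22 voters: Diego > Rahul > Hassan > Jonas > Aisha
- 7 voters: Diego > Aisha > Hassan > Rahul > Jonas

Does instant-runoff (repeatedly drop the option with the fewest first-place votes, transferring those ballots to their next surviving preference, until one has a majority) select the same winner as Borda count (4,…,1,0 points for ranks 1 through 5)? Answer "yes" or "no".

Instant-runoff — R1 Hassan 4, Diego 29, Rahul 43, Aisha 0, Jonas 0 (Rahul winner). Winner: Rahul.
Borda — scores: Hassan 74, Diego 172, Rahul 253, Aisha 162, Jonas 99. Winner: Rahul.
The two methods agree.

yes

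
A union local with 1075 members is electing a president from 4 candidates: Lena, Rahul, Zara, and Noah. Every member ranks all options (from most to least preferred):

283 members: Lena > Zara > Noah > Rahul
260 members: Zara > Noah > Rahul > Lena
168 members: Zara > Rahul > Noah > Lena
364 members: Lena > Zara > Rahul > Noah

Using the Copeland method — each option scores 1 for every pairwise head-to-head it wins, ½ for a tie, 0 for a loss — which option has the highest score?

Lena

Lena: beats Rahul, Zara, and Noah → score 3.
Rahul: loses to Lena, Zara, and Noah → score 0.
Zara: beats Rahul and Noah; loses to Lena → score 2.
Noah: beats Rahul; loses to Lena and Zara → score 1.
Lena has the best pairwise record.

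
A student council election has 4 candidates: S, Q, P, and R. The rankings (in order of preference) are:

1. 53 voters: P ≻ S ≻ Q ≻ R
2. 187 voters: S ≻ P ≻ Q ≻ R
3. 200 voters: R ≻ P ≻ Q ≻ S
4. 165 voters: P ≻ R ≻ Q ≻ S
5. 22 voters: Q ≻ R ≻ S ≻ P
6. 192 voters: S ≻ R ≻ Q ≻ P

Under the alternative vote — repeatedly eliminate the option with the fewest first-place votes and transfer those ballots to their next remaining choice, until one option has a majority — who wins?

S

Round 1: S 379, Q 22, P 218, R 200. Eliminate Q.
Round 2: S 379, P 218, R 222. Eliminate P.
Round 3: S 432, R 387. S has a majority.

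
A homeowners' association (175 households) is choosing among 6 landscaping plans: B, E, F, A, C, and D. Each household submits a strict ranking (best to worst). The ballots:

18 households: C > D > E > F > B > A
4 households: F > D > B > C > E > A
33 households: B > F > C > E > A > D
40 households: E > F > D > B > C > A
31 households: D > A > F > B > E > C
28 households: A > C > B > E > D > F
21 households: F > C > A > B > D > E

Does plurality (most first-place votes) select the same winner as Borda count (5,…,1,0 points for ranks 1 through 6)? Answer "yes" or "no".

no

Plurality — first-place votes: B 33, E 40, F 25, A 28, C 18, D 31. Winner: E.
Borda — scores: B 463, E 411, F 546, A 360, C 433, D 412. Winner: F.
The two methods disagree.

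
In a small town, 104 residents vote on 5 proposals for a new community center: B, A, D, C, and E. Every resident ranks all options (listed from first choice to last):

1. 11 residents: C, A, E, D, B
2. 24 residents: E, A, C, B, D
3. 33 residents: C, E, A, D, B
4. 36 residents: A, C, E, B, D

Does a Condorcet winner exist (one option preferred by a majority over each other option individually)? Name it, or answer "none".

none

Checking pairwise contests:
A beats B 104–0.
E beats A 57–47.
B beats D 60–44.
A beats C 60–44.
C beats E 80–24.
Every option loses at least one head-to-head, so there is no Condorcet winner.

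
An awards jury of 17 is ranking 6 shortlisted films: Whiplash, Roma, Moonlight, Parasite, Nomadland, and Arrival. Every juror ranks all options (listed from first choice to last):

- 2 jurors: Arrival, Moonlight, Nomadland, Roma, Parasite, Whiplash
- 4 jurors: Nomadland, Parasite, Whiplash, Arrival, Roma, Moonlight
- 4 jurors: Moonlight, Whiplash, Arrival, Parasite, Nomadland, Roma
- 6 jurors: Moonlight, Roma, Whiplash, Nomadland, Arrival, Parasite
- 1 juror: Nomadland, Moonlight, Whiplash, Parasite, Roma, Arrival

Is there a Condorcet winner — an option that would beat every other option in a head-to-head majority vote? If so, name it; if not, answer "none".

Moonlight

Moonlight vs Whiplash: 13–4 for Moonlight.
Moonlight vs Roma: 13–4 for Moonlight.
Moonlight vs Parasite: 13–4 for Moonlight.
Moonlight vs Nomadland: 12–5 for Moonlight.
Moonlight vs Arrival: 11–6 for Moonlight.
Moonlight beats every other option head-to-head.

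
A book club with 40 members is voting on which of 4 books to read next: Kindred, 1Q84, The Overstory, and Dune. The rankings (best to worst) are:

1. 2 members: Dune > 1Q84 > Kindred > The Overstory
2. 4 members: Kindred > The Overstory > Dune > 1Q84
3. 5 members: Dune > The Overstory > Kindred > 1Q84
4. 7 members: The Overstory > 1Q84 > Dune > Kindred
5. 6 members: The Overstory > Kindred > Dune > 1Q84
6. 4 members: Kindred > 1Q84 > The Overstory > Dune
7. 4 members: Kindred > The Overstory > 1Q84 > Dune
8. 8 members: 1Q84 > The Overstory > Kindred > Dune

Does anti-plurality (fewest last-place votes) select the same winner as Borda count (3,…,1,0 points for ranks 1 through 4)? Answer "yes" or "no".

Anti-plurality — last-place votes: Kindred 7, 1Q84 15, The Overstory 2, Dune 16. Winner: The Overstory.
Borda — scores: Kindred 63, 1Q84 54, The Overstory 85, Dune 38. Winner: The Overstory.
The two methods agree.

yes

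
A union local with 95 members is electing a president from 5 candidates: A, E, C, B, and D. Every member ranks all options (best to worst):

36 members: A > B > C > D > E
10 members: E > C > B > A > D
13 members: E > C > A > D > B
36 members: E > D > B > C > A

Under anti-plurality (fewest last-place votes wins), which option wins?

Last-place votes: A 36, E 36, C 0, B 13, D 10.
C is ranked last by the fewest voters, so C wins.

C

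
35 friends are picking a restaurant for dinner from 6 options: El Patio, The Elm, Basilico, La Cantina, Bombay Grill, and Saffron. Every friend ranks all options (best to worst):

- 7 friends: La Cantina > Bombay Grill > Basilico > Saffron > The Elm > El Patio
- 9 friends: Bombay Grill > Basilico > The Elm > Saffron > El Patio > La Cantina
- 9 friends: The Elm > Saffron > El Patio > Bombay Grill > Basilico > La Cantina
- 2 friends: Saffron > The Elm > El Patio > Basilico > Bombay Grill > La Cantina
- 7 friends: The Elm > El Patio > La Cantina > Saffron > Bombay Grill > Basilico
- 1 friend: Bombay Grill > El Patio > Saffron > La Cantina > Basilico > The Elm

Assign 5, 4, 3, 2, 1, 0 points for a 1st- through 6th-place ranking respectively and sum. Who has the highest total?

The Elm

El Patio: 7·0 + 9·1 + 9·3 + 2·3 + 7·4 + 1·4 = 74
The Elm: 7·1 + 9·3 + 9·5 + 2·4 + 7·5 + 1·0 = 122
Basilico: 7·3 + 9·4 + 9·1 + 2·2 + 7·0 + 1·1 = 71
La Cantina: 7·5 + 9·0 + 9·0 + 2·0 + 7·3 + 1·2 = 58
Bombay Grill: 7·4 + 9·5 + 9·2 + 2·1 + 7·1 + 1·5 = 105
Saffron: 7·2 + 9·2 + 9·4 + 2·5 + 7·2 + 1·3 = 95
The Elm has the highest Borda score (122).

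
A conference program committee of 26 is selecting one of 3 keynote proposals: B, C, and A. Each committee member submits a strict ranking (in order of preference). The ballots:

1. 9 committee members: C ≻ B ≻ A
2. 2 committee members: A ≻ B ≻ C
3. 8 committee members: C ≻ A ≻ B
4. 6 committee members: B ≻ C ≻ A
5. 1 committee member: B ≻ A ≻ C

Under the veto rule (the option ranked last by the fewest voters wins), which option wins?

Last-place votes: B 8, C 3, A 15.
C is ranked last by the fewest voters, so C wins.

C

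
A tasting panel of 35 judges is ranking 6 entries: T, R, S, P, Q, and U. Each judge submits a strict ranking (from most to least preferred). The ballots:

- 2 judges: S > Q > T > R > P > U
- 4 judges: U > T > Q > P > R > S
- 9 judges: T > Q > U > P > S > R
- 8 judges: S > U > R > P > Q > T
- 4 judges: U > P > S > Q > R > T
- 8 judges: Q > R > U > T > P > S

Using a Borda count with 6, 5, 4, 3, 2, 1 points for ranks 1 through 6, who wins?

U

T: 2·4 + 4·5 + 9·6 + 8·1 + 4·1 + 8·3 = 118
R: 2·3 + 4·2 + 9·1 + 8·4 + 4·2 + 8·5 = 103
S: 2·6 + 4·1 + 9·2 + 8·6 + 4·4 + 8·1 = 106
P: 2·2 + 4·3 + 9·3 + 8·3 + 4·5 + 8·2 = 103
Q: 2·5 + 4·4 + 9·5 + 8·2 + 4·3 + 8·6 = 147
U: 2·1 + 4·6 + 9·4 + 8·5 + 4·6 + 8·4 = 158
U has the highest Borda score (158).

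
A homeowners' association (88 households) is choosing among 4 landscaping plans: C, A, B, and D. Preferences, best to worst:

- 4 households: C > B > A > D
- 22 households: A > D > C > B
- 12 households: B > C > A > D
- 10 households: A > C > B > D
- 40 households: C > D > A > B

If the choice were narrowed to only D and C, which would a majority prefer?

Voters preferring D to C: 22; preferring C to D: 66.
C wins the head-to-head.

C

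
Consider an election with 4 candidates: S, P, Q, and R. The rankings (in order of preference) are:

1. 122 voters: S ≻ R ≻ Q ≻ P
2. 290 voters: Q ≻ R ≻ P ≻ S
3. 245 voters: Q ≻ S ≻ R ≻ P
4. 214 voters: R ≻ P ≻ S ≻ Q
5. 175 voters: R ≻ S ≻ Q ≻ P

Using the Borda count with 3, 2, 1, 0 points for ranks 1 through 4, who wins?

R

S: 122·3 + 290·0 + 245·2 + 214·1 + 175·2 = 1420
P: 122·0 + 290·1 + 245·0 + 214·2 + 175·0 = 718
Q: 122·1 + 290·3 + 245·3 + 214·0 + 175·1 = 1902
R: 122·2 + 290·2 + 245·1 + 214·3 + 175·3 = 2236
R has the highest Borda score (2236).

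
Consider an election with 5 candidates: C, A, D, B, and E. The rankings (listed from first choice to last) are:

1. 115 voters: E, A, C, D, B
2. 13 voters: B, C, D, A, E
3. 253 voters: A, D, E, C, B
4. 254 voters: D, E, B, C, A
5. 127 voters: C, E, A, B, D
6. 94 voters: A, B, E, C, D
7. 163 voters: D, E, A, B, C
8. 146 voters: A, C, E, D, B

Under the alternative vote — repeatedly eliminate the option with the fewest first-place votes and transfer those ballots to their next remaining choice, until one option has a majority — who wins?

Round 1: C 127, A 493, D 417, B 13, E 115. Eliminate B.
Round 2: C 140, A 493, D 417, E 115. Eliminate E.
Round 3: C 140, A 608, D 417. A has a majority.

A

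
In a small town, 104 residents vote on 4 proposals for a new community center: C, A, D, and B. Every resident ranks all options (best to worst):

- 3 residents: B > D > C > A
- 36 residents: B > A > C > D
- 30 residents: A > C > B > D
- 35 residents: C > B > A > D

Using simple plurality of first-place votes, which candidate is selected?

First-place votes: C 35, A 30, D 0, B 39.
B has the most first-place votes.

B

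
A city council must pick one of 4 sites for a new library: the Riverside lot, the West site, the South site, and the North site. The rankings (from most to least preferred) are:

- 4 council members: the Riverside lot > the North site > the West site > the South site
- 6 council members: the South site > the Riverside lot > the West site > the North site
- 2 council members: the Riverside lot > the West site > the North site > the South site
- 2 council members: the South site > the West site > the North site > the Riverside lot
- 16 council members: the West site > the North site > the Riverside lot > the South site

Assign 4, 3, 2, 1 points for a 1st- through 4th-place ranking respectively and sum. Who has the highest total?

the West site

the Riverside lot: 4·4 + 6·3 + 2·4 + 2·1 + 16·2 = 76
the West site: 4·2 + 6·2 + 2·3 + 2·3 + 16·4 = 96
the South site: 4·1 + 6·4 + 2·1 + 2·4 + 16·1 = 54
the North site: 4·3 + 6·1 + 2·2 + 2·2 + 16·3 = 74
the West site has the highest Borda score (96).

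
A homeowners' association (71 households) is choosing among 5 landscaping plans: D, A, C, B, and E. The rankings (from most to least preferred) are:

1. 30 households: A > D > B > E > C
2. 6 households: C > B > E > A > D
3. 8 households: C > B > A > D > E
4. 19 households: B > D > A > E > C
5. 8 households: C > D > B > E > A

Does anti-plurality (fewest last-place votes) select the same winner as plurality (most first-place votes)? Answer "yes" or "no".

Anti-plurality — last-place votes: D 6, A 8, C 49, B 0, E 8. Winner: B.
Plurality — first-place votes: D 0, A 30, C 22, B 19, E 0. Winner: A.
The two methods disagree.

no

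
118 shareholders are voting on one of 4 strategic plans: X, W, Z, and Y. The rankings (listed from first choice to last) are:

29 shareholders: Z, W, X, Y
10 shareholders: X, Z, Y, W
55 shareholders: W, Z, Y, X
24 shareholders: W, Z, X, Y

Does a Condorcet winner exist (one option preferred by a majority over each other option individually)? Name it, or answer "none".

W

W vs X: 108–10 for W.
W vs Z: 79–39 for W.
W vs Y: 108–10 for W.
W beats every other option head-to-head.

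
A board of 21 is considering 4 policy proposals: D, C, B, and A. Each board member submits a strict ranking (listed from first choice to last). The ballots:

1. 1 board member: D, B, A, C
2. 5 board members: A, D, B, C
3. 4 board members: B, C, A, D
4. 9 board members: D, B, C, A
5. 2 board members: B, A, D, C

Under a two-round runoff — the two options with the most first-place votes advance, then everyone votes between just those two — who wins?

D

Round 1 first-place votes: D 10, C 0, B 6, A 5.
D and B advance.
Runoff: D is preferred to B by 15 voters; B by 6.
D wins the runoff.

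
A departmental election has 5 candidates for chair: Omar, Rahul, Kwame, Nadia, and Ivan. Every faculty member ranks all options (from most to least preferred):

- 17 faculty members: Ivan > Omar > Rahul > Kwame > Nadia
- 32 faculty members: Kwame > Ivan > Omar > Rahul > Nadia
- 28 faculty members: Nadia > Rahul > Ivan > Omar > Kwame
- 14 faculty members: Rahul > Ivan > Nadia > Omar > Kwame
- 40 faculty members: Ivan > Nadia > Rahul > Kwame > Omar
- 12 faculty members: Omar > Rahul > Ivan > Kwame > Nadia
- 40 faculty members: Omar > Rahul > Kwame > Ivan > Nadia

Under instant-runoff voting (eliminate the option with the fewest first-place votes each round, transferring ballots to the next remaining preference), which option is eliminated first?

Rahul

Round 1: Omar 52, Rahul 14, Kwame 32, Nadia 28, Ivan 57. Eliminate Rahul.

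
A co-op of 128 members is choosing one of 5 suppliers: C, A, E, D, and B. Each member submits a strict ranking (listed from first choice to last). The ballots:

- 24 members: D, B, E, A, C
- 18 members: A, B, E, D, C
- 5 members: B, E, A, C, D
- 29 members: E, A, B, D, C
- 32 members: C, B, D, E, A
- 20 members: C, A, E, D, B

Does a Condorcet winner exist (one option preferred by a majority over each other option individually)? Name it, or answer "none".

none

Checking pairwise contests:
A beats C 76–52.
E beats A 90–38.
B beats E 79–49.
A beats D 72–56.
A beats B 67–61.
Every option loses at least one head-to-head, so there is no Condorcet winner.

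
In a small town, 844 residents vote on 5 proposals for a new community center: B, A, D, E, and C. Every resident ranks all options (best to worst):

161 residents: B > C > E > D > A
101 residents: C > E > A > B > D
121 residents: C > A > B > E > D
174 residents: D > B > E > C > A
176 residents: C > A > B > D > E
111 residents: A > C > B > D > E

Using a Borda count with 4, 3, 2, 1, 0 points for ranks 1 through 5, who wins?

B: 161·4 + 101·1 + 121·2 + 174·3 + 176·2 + 111·2 = 2083
A: 161·0 + 101·2 + 121·3 + 174·0 + 176·3 + 111·4 = 1537
D: 161·1 + 101·0 + 121·0 + 174·4 + 176·1 + 111·1 = 1144
E: 161·2 + 101·3 + 121·1 + 174·2 + 176·0 + 111·0 = 1094
C: 161·3 + 101·4 + 121·4 + 174·1 + 176·4 + 111·3 = 2582
C has the highest Borda score (2582).

C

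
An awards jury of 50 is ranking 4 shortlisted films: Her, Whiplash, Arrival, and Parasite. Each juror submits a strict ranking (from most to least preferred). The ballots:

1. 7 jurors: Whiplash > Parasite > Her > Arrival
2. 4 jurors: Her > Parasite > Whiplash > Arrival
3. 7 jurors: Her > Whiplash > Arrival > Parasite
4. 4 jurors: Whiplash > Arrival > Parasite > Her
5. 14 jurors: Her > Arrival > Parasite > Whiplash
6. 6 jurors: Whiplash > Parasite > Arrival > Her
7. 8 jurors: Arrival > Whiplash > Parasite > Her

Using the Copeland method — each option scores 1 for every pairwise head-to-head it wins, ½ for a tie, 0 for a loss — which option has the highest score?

Her: beats Arrival; ties Whiplash and Parasite → score 2.
Whiplash: beats Arrival and Parasite; ties Her → score 2.5.
Arrival: beats Parasite; loses to Her and Whiplash → score 1.
Parasite: ties Her; loses to Whiplash and Arrival → score 0.5.
Whiplash has the best pairwise record.

Whiplash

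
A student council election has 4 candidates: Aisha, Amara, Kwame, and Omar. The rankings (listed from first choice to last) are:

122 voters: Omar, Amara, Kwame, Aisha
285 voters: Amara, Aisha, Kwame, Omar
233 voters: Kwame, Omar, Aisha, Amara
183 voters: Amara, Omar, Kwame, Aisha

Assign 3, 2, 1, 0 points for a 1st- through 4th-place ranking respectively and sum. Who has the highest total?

Amara

Aisha: 122·0 + 285·2 + 233·1 + 183·0 = 803
Amara: 122·2 + 285·3 + 233·0 + 183·3 = 1648
Kwame: 122·1 + 285·1 + 233·3 + 183·1 = 1289
Omar: 122·3 + 285·0 + 233·2 + 183·2 = 1198
Amara has the highest Borda score (1648).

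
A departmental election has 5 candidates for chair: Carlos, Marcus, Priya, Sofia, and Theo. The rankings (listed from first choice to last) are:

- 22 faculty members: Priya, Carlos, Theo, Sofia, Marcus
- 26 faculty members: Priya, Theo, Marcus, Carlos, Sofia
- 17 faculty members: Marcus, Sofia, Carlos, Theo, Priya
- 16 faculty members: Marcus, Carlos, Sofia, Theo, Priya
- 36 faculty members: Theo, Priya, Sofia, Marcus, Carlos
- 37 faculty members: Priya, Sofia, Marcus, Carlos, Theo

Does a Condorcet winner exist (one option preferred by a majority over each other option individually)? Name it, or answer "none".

Priya

Priya vs Carlos: 121–33 for Priya.
Priya vs Marcus: 121–33 for Priya.
Priya vs Sofia: 121–33 for Priya.
Priya vs Theo: 85–69 for Priya.
Priya beats every other option head-to-head.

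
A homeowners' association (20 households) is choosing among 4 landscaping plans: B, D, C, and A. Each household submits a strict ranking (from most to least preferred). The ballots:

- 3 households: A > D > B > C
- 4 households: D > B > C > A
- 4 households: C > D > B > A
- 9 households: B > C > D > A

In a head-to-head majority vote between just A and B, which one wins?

B

Voters preferring A to B: 3; preferring B to A: 17.
B wins the head-to-head.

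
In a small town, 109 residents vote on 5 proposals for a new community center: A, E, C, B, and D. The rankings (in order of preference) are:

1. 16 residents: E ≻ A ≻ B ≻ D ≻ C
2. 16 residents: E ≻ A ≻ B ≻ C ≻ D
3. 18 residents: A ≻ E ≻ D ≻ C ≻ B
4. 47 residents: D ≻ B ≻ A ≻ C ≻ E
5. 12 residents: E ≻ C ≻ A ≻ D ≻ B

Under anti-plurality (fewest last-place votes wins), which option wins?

A

Last-place votes: A 0, E 47, C 16, B 30, D 16.
A is ranked last by the fewest voters, so A wins.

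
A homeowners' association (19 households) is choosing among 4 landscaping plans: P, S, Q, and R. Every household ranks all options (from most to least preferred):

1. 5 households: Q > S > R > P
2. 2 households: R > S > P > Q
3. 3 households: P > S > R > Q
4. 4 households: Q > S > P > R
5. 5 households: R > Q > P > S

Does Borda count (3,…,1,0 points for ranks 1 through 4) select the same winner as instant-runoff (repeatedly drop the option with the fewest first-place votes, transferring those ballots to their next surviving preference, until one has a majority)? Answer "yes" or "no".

Borda — scores: P 20, S 28, Q 37, R 29. Winner: Q.
Instant-runoff — R1 P 3, S 0, Q 9, R 7 (S out); R2 P 3, Q 9, R 7 (P out); R3 Q 9, R 10 (R winner). Winner: R.
The two methods disagree.

no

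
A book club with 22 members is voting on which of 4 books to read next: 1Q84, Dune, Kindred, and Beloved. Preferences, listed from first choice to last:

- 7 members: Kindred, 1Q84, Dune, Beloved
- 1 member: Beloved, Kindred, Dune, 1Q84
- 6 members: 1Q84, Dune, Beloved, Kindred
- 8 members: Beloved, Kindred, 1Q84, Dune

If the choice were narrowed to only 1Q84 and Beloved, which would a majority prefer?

1Q84

Voters preferring 1Q84 to Beloved: 13; preferring Beloved to 1Q84: 9.
1Q84 wins the head-to-head.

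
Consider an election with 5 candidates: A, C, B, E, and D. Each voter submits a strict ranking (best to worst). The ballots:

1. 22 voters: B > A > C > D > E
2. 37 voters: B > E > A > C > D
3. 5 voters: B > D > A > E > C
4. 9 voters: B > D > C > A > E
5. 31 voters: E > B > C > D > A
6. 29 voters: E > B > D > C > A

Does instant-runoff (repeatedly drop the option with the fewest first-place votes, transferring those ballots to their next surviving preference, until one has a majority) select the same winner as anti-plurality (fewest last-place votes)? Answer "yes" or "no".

yes

Instant-runoff — R1 A 0, C 0, B 73, E 60, D 0 (B winner). Winner: B.
Anti-plurality — last-place votes: A 60, C 5, B 0, E 31, D 37. Winner: B.
The two methods agree.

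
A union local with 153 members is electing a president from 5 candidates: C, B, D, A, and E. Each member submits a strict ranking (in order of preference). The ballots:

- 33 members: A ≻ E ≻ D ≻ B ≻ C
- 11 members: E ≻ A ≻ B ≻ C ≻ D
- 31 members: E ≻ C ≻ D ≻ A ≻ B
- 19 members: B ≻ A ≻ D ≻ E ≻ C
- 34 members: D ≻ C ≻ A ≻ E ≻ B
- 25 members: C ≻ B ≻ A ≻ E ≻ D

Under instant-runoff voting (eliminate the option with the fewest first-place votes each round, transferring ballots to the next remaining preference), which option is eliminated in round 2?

C

Round 1: C 25, B 19, D 34, A 33, E 42. Eliminate B.
Round 2: C 25, D 34, A 52, E 42. Eliminate C.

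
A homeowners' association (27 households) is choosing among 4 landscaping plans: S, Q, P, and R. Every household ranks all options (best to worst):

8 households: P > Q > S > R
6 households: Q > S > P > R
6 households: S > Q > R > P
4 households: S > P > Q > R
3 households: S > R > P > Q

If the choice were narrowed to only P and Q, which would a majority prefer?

Voters preferring P to Q: 15; preferring Q to P: 12.
P wins the head-to-head.

P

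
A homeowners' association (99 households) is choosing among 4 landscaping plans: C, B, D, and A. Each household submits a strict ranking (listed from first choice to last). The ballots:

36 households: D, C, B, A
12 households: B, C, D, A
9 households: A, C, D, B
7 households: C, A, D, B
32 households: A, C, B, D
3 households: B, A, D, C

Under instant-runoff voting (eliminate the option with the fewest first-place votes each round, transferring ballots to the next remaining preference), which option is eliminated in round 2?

B

Round 1: C 7, B 15, D 36, A 41. Eliminate C.
Round 2: B 15, D 36, A 48. Eliminate B.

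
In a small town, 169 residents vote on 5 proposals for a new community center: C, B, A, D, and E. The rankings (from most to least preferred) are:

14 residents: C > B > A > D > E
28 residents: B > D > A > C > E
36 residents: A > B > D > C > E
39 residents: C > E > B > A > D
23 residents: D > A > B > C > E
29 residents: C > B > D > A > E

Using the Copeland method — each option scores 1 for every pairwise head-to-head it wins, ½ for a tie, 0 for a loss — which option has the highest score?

B

C: beats E; loses to B, A, and D → score 1.
B: beats C, A, D, and E → score 4.
A: beats C, D, and E; loses to B → score 3.
D: beats C and E; loses to B and A → score 2.
E: loses to C, B, A, and D → score 0.
B has the best pairwise record.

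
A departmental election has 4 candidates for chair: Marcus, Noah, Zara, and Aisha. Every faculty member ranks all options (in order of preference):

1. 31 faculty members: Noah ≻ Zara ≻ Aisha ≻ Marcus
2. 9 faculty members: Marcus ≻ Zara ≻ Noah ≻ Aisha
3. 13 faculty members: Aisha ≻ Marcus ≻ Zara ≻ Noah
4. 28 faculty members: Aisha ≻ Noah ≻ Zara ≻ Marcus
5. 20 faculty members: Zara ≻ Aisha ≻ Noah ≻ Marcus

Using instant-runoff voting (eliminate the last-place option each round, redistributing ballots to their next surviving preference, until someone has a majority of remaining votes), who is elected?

Round 1: Marcus 9, Noah 31, Zara 20, Aisha 41. Eliminate Marcus.
Round 2: Noah 31, Zara 29, Aisha 41. Eliminate Zara.
Round 3: Noah 40, Aisha 61. Aisha has a majority.

Aisha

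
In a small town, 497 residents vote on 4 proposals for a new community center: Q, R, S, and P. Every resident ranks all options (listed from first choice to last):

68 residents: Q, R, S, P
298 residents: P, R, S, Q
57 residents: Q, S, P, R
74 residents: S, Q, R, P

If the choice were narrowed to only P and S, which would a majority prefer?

P

Voters preferring P to S: 298; preferring S to P: 199.
P wins the head-to-head.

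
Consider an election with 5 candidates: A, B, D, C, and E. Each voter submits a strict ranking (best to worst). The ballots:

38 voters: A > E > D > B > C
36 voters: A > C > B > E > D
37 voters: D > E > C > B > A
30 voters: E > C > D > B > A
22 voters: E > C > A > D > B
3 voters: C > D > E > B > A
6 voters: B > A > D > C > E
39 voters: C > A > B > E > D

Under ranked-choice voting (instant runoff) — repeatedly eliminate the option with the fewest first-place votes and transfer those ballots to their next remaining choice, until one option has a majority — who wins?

A

Round 1: A 74, B 6, D 37, C 42, E 52. Eliminate B.
Round 2: A 80, D 37, C 42, E 52. Eliminate D.
Round 3: A 80, C 42, E 89. Eliminate C.
Round 4: A 119, E 92. A has a majority.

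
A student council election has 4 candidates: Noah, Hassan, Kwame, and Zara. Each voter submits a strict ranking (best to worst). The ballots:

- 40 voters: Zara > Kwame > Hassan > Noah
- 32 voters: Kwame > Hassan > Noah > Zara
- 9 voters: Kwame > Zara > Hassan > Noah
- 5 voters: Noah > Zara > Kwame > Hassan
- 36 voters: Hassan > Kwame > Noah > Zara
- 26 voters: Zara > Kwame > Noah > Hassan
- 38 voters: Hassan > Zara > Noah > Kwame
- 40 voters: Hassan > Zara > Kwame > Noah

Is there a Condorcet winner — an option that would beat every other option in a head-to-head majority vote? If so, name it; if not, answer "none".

Hassan vs Noah: 195–31 for Hassan.
Hassan vs Kwame: 114–112 for Hassan.
Hassan vs Zara: 146–80 for Hassan.
Hassan beats every other option head-to-head.

Hassan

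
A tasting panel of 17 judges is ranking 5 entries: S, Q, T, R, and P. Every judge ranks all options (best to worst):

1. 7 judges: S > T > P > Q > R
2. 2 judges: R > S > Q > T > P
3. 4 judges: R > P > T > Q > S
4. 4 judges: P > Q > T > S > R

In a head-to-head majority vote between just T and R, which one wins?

T

Voters preferring T to R: 11; preferring R to T: 6.
T wins the head-to-head.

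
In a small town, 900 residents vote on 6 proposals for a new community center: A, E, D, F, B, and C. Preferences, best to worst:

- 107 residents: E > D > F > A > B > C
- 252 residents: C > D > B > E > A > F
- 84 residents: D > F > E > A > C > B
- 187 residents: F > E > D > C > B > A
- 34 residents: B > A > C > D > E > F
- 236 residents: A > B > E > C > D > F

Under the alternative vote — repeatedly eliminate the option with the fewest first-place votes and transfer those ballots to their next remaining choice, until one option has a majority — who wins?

Round 1: A 236, E 107, D 84, F 187, B 34, C 252. Eliminate B.
Round 2: A 270, E 107, D 84, F 187, C 252. Eliminate D.
Round 3: A 270, E 107, F 271, C 252. Eliminate E.
Round 4: A 270, F 378, C 252. Eliminate C.
Round 5: A 522, F 378. A has a majority.

A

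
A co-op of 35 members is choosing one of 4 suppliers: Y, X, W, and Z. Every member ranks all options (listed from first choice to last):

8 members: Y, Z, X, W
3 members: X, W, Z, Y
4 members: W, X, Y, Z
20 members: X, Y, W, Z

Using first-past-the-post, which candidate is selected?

X

First-place votes: Y 8, X 23, W 4, Z 0.
X has the most first-place votes.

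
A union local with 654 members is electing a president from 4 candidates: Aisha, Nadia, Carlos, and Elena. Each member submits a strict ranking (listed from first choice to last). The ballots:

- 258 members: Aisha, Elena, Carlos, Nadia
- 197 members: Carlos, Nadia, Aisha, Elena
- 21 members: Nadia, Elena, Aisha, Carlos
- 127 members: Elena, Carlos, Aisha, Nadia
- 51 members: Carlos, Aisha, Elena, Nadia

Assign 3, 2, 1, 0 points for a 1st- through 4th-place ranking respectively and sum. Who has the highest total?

Carlos

Aisha: 258·3 + 197·1 + 21·1 + 127·1 + 51·2 = 1221
Nadia: 258·0 + 197·2 + 21·3 + 127·0 + 51·0 = 457
Carlos: 258·1 + 197·3 + 21·0 + 127·2 + 51·3 = 1256
Elena: 258·2 + 197·0 + 21·2 + 127·3 + 51·1 = 990
Carlos has the highest Borda score (1256).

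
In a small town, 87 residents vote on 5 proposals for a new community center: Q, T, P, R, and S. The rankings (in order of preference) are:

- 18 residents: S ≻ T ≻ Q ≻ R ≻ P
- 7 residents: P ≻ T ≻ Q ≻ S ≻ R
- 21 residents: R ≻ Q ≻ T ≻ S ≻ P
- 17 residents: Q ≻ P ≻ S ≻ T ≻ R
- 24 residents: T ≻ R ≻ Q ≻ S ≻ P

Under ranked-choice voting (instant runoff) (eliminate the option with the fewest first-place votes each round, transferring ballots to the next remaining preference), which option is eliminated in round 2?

Round 1: Q 17, T 24, P 7, R 21, S 18. Eliminate P.
Round 2: Q 17, T 31, R 21, S 18. Eliminate Q.

Q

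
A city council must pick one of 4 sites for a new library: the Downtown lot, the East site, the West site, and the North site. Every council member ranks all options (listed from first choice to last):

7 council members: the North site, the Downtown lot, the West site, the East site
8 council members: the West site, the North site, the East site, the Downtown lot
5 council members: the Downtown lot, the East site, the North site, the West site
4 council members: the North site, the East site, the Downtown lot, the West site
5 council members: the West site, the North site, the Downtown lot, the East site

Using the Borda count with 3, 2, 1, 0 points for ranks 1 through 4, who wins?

the Downtown lot: 7·2 + 8·0 + 5·3 + 4·1 + 5·1 = 38
the East site: 7·0 + 8·1 + 5·2 + 4·2 + 5·0 = 26
the West site: 7·1 + 8·3 + 5·0 + 4·0 + 5·3 = 46
the North site: 7·3 + 8·2 + 5·1 + 4·3 + 5·2 = 64
the North site has the highest Borda score (64).

the North site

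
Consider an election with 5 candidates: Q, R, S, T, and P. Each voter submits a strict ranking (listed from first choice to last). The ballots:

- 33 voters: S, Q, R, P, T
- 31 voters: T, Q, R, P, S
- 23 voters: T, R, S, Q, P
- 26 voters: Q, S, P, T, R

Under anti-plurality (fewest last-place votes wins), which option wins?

Last-place votes: Q 0, R 26, S 31, T 33, P 23.
Q is ranked last by the fewest voters, so Q wins.

Q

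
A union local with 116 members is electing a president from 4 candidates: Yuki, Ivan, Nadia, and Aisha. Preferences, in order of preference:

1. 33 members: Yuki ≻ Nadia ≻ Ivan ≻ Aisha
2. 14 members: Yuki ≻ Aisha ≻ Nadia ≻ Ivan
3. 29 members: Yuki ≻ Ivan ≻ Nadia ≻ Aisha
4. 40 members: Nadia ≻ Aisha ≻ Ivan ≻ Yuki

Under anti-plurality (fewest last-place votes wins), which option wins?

Nadia

Last-place votes: Yuki 40, Ivan 14, Nadia 0, Aisha 62.
Nadia is ranked last by the fewest voters, so Nadia wins.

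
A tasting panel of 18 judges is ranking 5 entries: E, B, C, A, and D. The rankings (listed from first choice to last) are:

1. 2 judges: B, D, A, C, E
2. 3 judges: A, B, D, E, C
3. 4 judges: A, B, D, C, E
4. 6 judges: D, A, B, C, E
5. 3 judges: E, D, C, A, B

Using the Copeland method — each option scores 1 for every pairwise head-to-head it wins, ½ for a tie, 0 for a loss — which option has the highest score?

D

E: loses to B, C, A, and D → score 0.
B: beats E and C; ties D; loses to A → score 2.5.
C: beats E; loses to B, A, and D → score 1.
A: beats E, B, and C; loses to D → score 3.
D: beats E, C, and A; ties B → score 3.5.
D has the best pairwise record.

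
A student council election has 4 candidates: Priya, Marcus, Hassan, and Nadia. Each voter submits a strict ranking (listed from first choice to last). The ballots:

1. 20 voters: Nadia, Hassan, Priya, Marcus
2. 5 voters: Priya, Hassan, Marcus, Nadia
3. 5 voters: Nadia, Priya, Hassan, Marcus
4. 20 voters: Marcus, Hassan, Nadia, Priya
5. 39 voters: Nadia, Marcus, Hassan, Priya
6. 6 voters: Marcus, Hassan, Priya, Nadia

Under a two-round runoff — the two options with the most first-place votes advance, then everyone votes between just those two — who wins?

Nadia

Round 1 first-place votes: Priya 5, Marcus 26, Hassan 0, Nadia 64.
Nadia and Marcus advance.
Runoff: Nadia is preferred to Marcus by 64 voters; Marcus by 31.
Nadia wins the runoff.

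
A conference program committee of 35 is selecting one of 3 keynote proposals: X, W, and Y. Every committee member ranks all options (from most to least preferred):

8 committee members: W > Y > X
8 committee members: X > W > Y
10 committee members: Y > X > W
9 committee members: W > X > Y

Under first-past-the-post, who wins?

W

First-place votes: X 8, W 17, Y 10.
W has the most first-place votes.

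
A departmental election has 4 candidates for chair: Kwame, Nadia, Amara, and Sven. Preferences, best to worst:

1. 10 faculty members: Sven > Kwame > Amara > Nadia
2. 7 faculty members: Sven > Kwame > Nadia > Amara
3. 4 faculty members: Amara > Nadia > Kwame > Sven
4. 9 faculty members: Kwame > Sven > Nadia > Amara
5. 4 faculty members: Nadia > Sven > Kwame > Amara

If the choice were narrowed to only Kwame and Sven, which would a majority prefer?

Voters preferring Kwame to Sven: 13; preferring Sven to Kwame: 21.
Sven wins the head-to-head.

Sven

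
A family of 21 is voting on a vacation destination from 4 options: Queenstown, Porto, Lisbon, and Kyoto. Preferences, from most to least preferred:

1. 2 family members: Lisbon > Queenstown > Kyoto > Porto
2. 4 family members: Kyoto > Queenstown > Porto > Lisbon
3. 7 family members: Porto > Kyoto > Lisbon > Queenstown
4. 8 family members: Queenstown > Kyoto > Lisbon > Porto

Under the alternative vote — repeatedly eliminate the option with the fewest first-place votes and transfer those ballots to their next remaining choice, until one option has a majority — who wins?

Round 1: Queenstown 8, Porto 7, Lisbon 2, Kyoto 4. Eliminate Lisbon.
Round 2: Queenstown 10, Porto 7, Kyoto 4. Eliminate Kyoto.
Round 3: Queenstown 14, Porto 7. Queenstown has a majority.

Queenstown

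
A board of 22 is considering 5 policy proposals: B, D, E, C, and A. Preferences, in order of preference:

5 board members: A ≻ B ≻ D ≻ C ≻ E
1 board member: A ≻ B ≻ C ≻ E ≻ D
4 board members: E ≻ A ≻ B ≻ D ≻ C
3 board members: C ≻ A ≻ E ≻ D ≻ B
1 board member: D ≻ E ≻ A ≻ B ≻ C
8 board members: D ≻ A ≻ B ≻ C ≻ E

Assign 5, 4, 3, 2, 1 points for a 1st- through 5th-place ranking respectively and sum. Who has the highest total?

A

B: 5·4 + 1·4 + 4·3 + 3·1 + 1·2 + 8·3 = 65
D: 5·3 + 1·1 + 4·2 + 3·2 + 1·5 + 8·5 = 75
E: 5·1 + 1·2 + 4·5 + 3·3 + 1·4 + 8·1 = 48
C: 5·2 + 1·3 + 4·1 + 3·5 + 1·1 + 8·2 = 49
A: 5·5 + 1·5 + 4·4 + 3·4 + 1·3 + 8·4 = 93
A has the highest Borda score (93).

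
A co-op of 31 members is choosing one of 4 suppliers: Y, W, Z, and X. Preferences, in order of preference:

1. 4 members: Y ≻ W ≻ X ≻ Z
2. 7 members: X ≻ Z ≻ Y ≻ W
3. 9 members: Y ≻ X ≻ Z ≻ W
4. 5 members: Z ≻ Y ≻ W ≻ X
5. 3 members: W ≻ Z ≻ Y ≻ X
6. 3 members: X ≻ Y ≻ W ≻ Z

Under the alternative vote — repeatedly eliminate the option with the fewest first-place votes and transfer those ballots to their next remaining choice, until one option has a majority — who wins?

Round 1: Y 13, W 3, Z 5, X 10. Eliminate W.
Round 2: Y 13, Z 8, X 10. Eliminate Z.
Round 3: Y 21, X 10. Y has a majority.

Y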